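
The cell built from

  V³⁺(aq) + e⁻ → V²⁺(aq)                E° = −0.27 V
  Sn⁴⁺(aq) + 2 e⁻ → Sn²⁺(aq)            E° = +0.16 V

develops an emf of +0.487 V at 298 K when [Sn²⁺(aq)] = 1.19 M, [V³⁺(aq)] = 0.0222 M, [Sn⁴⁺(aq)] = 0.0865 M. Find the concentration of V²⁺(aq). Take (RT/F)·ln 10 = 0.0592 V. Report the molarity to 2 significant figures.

0.76 M

Sn⁴⁺/Sn²⁺ is the cathode (higher E°); E°cell = +0.16 − (−0.27) = +0.43 V with n = 2.
Since E = E° − (0.0592/n)·log Q, log Q = n(E° − E)/0.0592 = −1.926.
For Sn⁴⁺(aq) + 2 V²⁺(aq) → Sn²⁺(aq) + 2 V³⁺(aq), the reaction quotient is Q = ([Sn²⁺(aq)]·[V³⁺(aq)]^2) / ([Sn⁴⁺(aq)]·[V²⁺(aq)]^2).
Isolating [V²⁺(aq)] in Q = 10^{−1.926} yields log [V²⁺(aq)] = −0.121, i.e. 0.76 M.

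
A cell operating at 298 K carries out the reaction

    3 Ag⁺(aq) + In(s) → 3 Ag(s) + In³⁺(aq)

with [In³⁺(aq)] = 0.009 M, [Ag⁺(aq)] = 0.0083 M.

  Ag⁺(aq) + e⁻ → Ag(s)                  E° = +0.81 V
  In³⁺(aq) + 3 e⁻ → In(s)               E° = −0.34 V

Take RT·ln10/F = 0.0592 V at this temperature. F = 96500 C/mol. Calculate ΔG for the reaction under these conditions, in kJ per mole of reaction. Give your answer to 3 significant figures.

−309 kJ/mol

The standard cell potential is +0.81 − (−0.34) = +1.15 V, with n = 3 electrons in the balanced equation.
Q = [In³⁺(aq)] / [Ag⁺(aq)]^3 = 1.57×10^4, so log Q = 4.197 and E = +1.15 − (0.0592/3)(4.197) = +1.0672 V.
Finally ΔG = −nFE = −(3)(96500 C/mol)(+1.0672 V) = −309 kJ/mol.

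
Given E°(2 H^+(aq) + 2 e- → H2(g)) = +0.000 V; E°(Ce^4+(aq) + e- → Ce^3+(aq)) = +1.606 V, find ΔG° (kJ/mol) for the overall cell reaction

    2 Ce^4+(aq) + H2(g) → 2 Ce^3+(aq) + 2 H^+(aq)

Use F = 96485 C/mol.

−310 kJ/mol

In the reaction as written Ce^4+(aq) is reduced, so the Ce⁴⁺/Ce³⁺ couple is the cathode and 2H⁺/H₂ is the anode.
E°cell = +1.606 − (+0.000) = +1.606 V; balancing electrons gives n = 2.
ΔG° = −nFE°cell = −(2)(96485)(+1.606) J/mol = −310 kJ/mol.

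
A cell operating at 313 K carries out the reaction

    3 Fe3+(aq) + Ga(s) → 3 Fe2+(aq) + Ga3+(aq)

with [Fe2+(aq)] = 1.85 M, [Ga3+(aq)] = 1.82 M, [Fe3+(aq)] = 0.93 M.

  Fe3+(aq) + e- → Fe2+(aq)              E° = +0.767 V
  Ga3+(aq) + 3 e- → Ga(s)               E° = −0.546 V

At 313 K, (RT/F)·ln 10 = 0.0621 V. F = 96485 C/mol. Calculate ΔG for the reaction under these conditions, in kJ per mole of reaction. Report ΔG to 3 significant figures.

The standard cell potential is +0.767 − (−0.546) = +1.313 V, with n = 3 electrons in the balanced equation.
Q = ([Fe2+(aq)]^3·[Ga3+(aq)]) / [Fe3+(aq)]^3 = 14.3, so log Q = 1.156 and E = +1.313 − (0.0621/3)(1.156) = +1.2891 V.
Finally ΔG = −nFE = −(3)(96485 C/mol)(+1.2891 V) = −373 kJ/mol.

−373 kJ/mol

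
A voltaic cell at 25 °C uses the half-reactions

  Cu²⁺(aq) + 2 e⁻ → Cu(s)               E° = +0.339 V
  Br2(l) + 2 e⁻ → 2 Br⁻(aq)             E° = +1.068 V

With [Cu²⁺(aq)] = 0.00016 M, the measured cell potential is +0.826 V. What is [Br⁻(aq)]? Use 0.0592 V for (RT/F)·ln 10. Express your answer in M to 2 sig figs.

With Br₂/Br⁻ at the cathode and Cu²⁺/Cu at the anode, E°cell = +1.068 − (+0.339) = +0.729 V (n = 2).
Rearranging E = E° − (0.0592/n)·log Q gives log Q = 2(+0.729 − (+0.826))/0.0592 = −3.277.
For Br2(l) + Cu(s) → 2 Br⁻(aq) + Cu²⁺(aq), the reaction quotient is Q = [Br⁻(aq)]^2·[Cu²⁺(aq)].
Substituting the known concentrations and solving, log [Br⁻(aq)] = 0.259 and [Br⁻(aq)] = 1.8 M.

1.8 M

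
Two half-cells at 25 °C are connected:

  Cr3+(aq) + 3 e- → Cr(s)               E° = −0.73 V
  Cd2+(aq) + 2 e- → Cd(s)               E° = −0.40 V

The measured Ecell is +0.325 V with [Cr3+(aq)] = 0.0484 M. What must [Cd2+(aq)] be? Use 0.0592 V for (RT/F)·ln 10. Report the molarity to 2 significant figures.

Cd²⁺/Cd is the cathode (higher E°); E°cell = −0.40 − (−0.73) = +0.33 V with n = 6.
Since E = E° − (0.0592/n)·log Q, log Q = n(E° − E)/0.0592 = 0.507.
Balancing electrons gives 3 Cd2+(aq) + 2 Cr(s) → 3 Cd(s) + 2 Cr3+(aq); thus Q = [Cr3+(aq)]^2 / [Cd2+(aq)]^3.
Substituting the known concentrations and solving, log [Cd2+(aq)] = −1.046 and [Cd2+(aq)] = 0.090 M.

0.090 M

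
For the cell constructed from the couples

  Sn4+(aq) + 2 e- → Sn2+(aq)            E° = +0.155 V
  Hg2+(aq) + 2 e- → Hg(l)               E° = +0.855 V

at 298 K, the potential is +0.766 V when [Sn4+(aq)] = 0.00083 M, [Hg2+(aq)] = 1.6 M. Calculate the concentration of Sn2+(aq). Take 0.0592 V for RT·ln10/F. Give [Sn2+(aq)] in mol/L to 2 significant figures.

Hg²⁺/Hg is the cathode (higher E°); E°cell = +0.855 − (+0.155) = +0.700 V with n = 2.
From the Nernst equation, log Q = n(E° − E)/0.0592 = 2·(+0.700 − (+0.766))/0.0592 = −2.230.
Balancing electrons gives Hg2+(aq) + Sn2+(aq) → Hg(l) + Sn4+(aq); thus Q = [Sn4+(aq)] / ([Hg2+(aq)]·[Sn2+(aq)]).
Substituting the known concentrations and solving, log [Sn2+(aq)] = −1.055 and [Sn2+(aq)] = 0.088 M.

0.088 M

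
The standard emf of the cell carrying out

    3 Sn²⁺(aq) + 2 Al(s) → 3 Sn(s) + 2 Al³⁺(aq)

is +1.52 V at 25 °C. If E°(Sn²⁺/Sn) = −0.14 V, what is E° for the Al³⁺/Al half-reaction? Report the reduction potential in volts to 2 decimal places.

In the reaction as written the Sn²⁺/Sn couple is reduced (cathode) and Al³⁺/Al is oxidized (anode), so E°cell = E°(Sn²⁺/Sn) − E°(Al³⁺/Al).
E°(Al³⁺/Al) = E°(cathode) − E°cell = −0.14 − (+1.52) = −1.66 V.

−1.66 V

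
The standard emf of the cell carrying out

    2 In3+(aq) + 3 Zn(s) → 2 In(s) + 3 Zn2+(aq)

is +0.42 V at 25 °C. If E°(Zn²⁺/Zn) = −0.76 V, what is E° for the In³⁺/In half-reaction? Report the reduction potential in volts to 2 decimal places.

−0.34 V

In the reaction as written the In³⁺/In couple is reduced (cathode) and Zn²⁺/Zn is oxidized (anode), so E°cell = E°(In³⁺/In) − E°(Zn²⁺/Zn).
E°(In³⁺/In) = E°cell + E°(anode) = +0.42 + (−0.76) = −0.34 V.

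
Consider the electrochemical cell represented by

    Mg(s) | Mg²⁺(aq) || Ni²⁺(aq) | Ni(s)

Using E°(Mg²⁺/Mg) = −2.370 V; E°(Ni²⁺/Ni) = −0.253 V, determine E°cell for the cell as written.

By convention the left-hand electrode in cell notation is the anode (oxidation) and the right-hand electrode is the cathode (reduction).
E°cell = E°(right) − E°(left) = −0.253 − (−2.370) = +2.117 V.

+2.117 V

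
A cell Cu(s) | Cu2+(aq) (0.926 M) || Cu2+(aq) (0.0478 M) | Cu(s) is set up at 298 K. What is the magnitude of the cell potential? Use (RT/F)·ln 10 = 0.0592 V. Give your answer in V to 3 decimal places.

For a concentration cell E°cell = 0, since both electrodes use the same couple.
The compartment with the higher Cu2+(aq) concentration (0.926 M) acts as the cathode; ions are reduced there and produced at the dilute (0.0478 M) anode.
With n = 2, Ecell = −(0.0592/2)·log([dilute]/[conc]) = −(0.0592/2)·log(0.0478/0.926) = +0.038 V.

0.038 V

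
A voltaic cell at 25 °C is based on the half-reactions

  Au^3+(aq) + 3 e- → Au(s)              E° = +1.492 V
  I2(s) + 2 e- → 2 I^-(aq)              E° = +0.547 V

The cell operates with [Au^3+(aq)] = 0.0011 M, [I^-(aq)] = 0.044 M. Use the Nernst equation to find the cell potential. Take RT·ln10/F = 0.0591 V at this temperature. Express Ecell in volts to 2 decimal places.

Since E°(Au³⁺/Au) > E°(I₂/I⁻), Au³⁺/Au serves as the cathode.
E°cell = E°cat − E°an = +1.492 − (+0.547) = +0.945 V; n = 6.
The balanced reaction is 2 Au^3+(aq) + 6 I^-(aq) → 2 Au(s) + 3 I2(s), so Q = 1 / ([Au^3+(aq)]^2·[I^-(aq)]^6) = 1.14×10^14 and log Q = 14.056.
Applying E = E° − (RT ln10/nF)·log Q gives +0.945 − (0.0591/6)(14.056) = +0.81 V.

+0.81 V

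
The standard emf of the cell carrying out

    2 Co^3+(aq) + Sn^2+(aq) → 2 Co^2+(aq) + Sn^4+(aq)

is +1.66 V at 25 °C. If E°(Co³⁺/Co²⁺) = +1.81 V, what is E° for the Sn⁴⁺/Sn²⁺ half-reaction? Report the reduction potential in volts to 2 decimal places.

+0.15 V

In the reaction as written the Co³⁺/Co²⁺ couple is reduced (cathode) and Sn⁴⁺/Sn²⁺ is oxidized (anode), so E°cell = E°(Co³⁺/Co²⁺) − E°(Sn⁴⁺/Sn²⁺).
E°(Sn⁴⁺/Sn²⁺) = E°(cathode) − E°cell = +1.81 − (+1.66) = +0.15 V.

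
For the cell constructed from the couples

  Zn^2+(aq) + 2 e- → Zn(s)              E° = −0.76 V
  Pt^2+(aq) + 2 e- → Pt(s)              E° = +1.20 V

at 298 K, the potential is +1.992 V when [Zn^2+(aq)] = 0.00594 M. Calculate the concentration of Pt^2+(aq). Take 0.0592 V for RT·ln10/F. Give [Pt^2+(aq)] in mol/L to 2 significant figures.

0.072 M

The Pt²⁺/Pt couple has the larger reduction potential, so it is the cathode: E°cell = +1.20 − (−0.76) = +1.96 V and n = 2.
Since E = E° − (0.0592/n)·log Q, log Q = n(E° − E)/0.0592 = −1.081.
The balanced reaction is Pt^2+(aq) + Zn(s) → Pt(s) + Zn^2+(aq), so Q = [Zn^2+(aq)] / [Pt^2+(aq)].
Substituting the known concentrations and solving, log [Pt^2+(aq)] = −1.145 and [Pt^2+(aq)] = 0.072 M.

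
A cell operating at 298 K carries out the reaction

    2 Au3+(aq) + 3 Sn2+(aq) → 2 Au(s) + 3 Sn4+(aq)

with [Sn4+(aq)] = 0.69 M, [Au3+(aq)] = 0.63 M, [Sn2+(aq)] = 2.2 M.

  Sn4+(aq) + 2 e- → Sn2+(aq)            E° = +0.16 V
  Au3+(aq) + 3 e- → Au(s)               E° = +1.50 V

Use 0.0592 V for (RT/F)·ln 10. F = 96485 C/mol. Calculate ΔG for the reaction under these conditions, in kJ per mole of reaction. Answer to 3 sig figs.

−782 kJ/mol

E°cell = +1.50 − (+0.16) = +1.34 V; the balanced reaction transfers n = 6 electrons.
The reaction quotient is [Sn4+(aq)]^3 / ([Au3+(aq)]^2·[Sn2+(aq)]^3) = 0.0777; by Nernst, E = +1.34 − (0.0592/6)(−1.109) = +1.3509 V.
Then ΔG = −nFE = −6 × 96485 × +1.3509 J/mol = −782 kJ/mol.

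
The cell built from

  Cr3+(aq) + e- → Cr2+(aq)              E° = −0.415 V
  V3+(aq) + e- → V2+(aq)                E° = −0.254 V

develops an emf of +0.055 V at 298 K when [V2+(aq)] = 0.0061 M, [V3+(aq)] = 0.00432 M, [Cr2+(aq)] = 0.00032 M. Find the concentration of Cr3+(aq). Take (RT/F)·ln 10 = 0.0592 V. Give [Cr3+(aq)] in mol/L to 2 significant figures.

The V³⁺/V²⁺ couple has the larger reduction potential, so it is the cathode: E°cell = −0.254 − (−0.415) = +0.161 V and n = 1.
From the Nernst equation, log Q = n(E° − E)/0.0592 = 1·(+0.161 − (+0.055))/0.0592 = 1.791.
Balancing electrons gives V3+(aq) + Cr2+(aq) → V2+(aq) + Cr3+(aq); thus Q = ([V2+(aq)]·[Cr3+(aq)]) / ([V3+(aq)]·[Cr2+(aq)]).
Isolating [Cr3+(aq)] in Q = 10^{1.791} yields log [Cr3+(aq)] = −1.854, i.e. 0.014 M.

0.014 M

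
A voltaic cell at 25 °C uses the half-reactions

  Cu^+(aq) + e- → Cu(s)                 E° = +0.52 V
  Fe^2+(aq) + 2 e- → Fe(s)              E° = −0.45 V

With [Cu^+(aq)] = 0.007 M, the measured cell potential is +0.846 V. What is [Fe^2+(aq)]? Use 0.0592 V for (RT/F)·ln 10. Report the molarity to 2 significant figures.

The Cu⁺/Cu couple has the larger reduction potential, so it is the cathode: E°cell = +0.52 − (−0.45) = +0.97 V and n = 2.
From the Nernst equation, log Q = n(E° − E)/0.0592 = 2·(+0.97 − (+0.846))/0.0592 = 4.189.
The balanced reaction is 2 Cu^+(aq) + Fe(s) → 2 Cu(s) + Fe^2+(aq), so Q = [Fe^2+(aq)] / [Cu^+(aq)]^2.
Substituting the known concentrations and solving, log [Fe^2+(aq)] = −0.121 and [Fe^2+(aq)] = 0.76 M.

0.76 M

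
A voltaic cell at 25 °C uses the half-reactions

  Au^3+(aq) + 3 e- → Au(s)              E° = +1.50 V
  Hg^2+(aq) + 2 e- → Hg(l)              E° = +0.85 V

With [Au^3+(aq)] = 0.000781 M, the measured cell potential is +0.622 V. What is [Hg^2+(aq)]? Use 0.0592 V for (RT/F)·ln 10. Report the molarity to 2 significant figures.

0.075 M

Au³⁺/Au is the cathode (higher E°); E°cell = +1.50 − (+0.85) = +0.65 V with n = 6.
Rearranging E = E° − (0.0592/n)·log Q gives log Q = 6(+0.65 − (+0.622))/0.0592 = 2.838.
The balanced reaction is 2 Au^3+(aq) + 3 Hg(l) → 2 Au(s) + 3 Hg^2+(aq), so Q = [Hg^2+(aq)]^3 / [Au^3+(aq)]^2.
Substituting the known concentrations and solving, log [Hg^2+(aq)] = −1.126 and [Hg^2+(aq)] = 0.075 M.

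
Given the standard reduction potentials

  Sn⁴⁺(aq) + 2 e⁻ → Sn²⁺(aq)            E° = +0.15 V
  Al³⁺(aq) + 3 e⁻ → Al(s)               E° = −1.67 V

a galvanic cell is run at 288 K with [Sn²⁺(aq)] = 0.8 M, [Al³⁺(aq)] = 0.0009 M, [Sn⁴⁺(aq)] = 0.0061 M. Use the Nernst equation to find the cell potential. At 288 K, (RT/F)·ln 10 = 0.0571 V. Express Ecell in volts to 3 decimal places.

Since E°(Sn⁴⁺/Sn²⁺) > E°(Al³⁺/Al), Sn⁴⁺/Sn²⁺ serves as the cathode.
The standard potential is +0.15 − (−1.67) = +1.82 V and the balanced reaction transfers n = 6 electrons.
For the overall reaction 3 Sn⁴⁺(aq) + 2 Al(s) → 3 Sn²⁺(aq) + 2 Al³⁺(aq), Q = ([Sn²⁺(aq)]^3·[Al³⁺(aq)]^2) / [Sn⁴⁺(aq)]^3 = 1.83, giving log Q = 0.262.
By the Nernst equation, E = +1.82 − (0.0571/6)·(0.262) = +1.818 V.

+1.818 V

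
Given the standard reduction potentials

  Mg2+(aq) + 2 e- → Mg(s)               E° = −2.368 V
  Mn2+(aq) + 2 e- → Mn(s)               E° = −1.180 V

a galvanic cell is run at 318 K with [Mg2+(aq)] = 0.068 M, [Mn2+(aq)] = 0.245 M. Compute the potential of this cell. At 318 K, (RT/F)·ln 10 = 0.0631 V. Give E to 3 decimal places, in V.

Mn²⁺/Mn is reduced (cathode, E° = −1.180 V) and Mg²⁺/Mg is oxidized (anode).
E°cell = −1.180 − (−2.368) = +1.188 V, with n = 2 electrons transferred.
Balancing gives Mn2+(aq) + Mg(s) → Mn(s) + Mg2+(aq); hence Q = [Mg2+(aq)] / [Mn2+(aq)] = 0.278 (log Q = −0.557).
By the Nernst equation, E = +1.188 − (0.0631/2)·(−0.557) = +1.206 V.

+1.206 V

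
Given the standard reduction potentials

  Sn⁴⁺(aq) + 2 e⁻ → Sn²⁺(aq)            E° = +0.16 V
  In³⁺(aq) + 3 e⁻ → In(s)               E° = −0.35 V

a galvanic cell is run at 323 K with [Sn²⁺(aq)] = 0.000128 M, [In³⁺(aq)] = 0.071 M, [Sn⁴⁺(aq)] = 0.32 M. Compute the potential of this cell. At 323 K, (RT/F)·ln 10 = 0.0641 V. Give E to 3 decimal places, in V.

+0.643 V

Sn⁴⁺/Sn²⁺ is reduced (cathode, E° = +0.16 V) and In³⁺/In is oxidized (anode).
E°cell = +0.16 − (−0.35) = +0.51 V, with n = 6 electrons transferred.
The balanced reaction is 3 Sn⁴⁺(aq) + 2 In(s) → 3 Sn²⁺(aq) + 2 In³⁺(aq), so Q = ([Sn²⁺(aq)]^3·[In³⁺(aq)]^2) / [Sn⁴⁺(aq)]^3 = 3.23×10^−13 and log Q = −12.491.
Applying E = E° − (RT ln10/nF)·log Q gives +0.51 − (0.0641/6)(−12.491) = +0.643 V.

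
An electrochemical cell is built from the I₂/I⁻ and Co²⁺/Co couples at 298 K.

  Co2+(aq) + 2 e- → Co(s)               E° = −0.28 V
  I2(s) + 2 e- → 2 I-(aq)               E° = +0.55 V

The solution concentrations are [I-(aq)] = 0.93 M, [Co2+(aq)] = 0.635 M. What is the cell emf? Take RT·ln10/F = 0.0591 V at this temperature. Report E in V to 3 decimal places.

+0.838 V

Since E°(I₂/I⁻) > E°(Co²⁺/Co), I₂/I⁻ serves as the cathode.
E°cell = +0.55 − (−0.28) = +0.83 V, with n = 2 electrons transferred.
For the overall reaction I2(s) + Co(s) → 2 I-(aq) + Co2+(aq), Q = [I-(aq)]^2·[Co2+(aq)] = 0.549, giving log Q = −0.260.
E = E° − (0.0591/n)·log Q = +0.83 − (0.0591/2)(−0.260) = +0.838 V.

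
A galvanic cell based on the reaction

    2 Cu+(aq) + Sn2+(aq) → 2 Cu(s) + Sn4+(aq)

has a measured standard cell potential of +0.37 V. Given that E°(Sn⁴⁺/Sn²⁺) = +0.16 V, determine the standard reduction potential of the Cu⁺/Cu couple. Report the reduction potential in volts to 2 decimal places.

+0.53 V

In the reaction as written the Cu⁺/Cu couple is reduced (cathode) and Sn⁴⁺/Sn²⁺ is oxidized (anode), so E°cell = E°(Cu⁺/Cu) − E°(Sn⁴⁺/Sn²⁺).
E°(Cu⁺/Cu) = E°cell + E°(anode) = +0.37 + (+0.16) = +0.53 V.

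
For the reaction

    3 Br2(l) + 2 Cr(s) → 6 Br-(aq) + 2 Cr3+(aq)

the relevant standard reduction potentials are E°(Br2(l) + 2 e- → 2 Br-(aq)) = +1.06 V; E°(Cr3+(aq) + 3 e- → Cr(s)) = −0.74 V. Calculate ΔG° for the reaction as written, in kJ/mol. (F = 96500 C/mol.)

−1042 kJ/mol

In the reaction as written Br2(l) is reduced, so the Br₂/Br⁻ couple is the cathode and Cr³⁺/Cr is the anode.
E°cell = +1.06 − (−0.74) = +1.80 V; balancing electrons gives n = 6.
ΔG° = −nFE°cell = −(6)(96500)(+1.80) J/mol = −1042 kJ/mol.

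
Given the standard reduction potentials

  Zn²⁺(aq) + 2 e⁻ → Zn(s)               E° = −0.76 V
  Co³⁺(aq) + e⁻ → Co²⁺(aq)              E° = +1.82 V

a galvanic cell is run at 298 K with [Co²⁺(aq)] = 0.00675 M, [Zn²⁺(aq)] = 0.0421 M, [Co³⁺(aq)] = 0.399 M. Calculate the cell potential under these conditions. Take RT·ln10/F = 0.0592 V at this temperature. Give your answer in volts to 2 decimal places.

The Co³⁺/Co²⁺ couple has the more positive E°, so it is the cathode; Zn²⁺/Zn is the anode.
E°cell = +1.82 − (−0.76) = +2.58 V, with n = 2 electrons transferred.
The balanced reaction is 2 Co³⁺(aq) + Zn(s) → 2 Co²⁺(aq) + Zn²⁺(aq), so Q = ([Co²⁺(aq)]^2·[Zn²⁺(aq)]) / [Co³⁺(aq)]^2 = 1.2×10^−5 and log Q = −4.919.
E = E° − (0.0592/n)·log Q = +2.58 − (0.0592/2)(−4.919) = +2.73 V.

+2.73 V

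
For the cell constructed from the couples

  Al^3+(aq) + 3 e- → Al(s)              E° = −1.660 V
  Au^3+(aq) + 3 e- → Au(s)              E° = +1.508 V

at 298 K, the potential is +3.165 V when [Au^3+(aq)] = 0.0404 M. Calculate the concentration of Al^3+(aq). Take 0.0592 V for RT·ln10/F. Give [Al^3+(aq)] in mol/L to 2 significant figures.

0.057 M

Au³⁺/Au is the cathode (higher E°); E°cell = +1.508 − (−1.660) = +3.168 V with n = 3.
Since E = E° − (0.0592/n)·log Q, log Q = n(E° − E)/0.0592 = 0.152.
For Au^3+(aq) + Al(s) → Au(s) + Al^3+(aq), the reaction quotient is Q = [Al^3+(aq)] / [Au^3+(aq)].
Solving for the unknown gives log [Al^3+(aq)] = −1.242, so [Al^3+(aq)] ≈ 0.057 M.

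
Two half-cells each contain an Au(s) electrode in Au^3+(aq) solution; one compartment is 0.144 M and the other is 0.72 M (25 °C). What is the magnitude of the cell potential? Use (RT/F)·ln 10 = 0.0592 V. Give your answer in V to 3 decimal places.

For a concentration cell E°cell = 0, since both electrodes use the same couple.
The compartment with the higher Au^3+(aq) concentration (0.72 M) acts as the cathode; ions are reduced there and produced at the dilute (0.144 M) anode.
With n = 3, Ecell = −(0.0592/3)·log([dilute]/[conc]) = −(0.0592/3)·log(0.144/0.72) = +0.014 V.

0.014 V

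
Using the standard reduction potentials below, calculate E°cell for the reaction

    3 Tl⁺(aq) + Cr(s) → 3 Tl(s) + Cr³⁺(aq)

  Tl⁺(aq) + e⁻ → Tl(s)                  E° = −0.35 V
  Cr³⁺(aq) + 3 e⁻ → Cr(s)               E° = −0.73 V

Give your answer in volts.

In the reaction as written, Tl⁺(aq) is reduced (cathode) and Cr³⁺(aq) is produced by oxidation at the anode.
E°cell = E°(cathode) − E°(anode) = −0.35 − (−0.73) = +0.38 V.

+0.38 V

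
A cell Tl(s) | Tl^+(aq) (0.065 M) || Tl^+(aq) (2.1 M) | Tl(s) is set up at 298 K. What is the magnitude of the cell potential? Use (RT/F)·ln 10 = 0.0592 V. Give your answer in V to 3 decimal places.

For a concentration cell E°cell = 0, since both electrodes use the same couple.
The compartment with the higher Tl^+(aq) concentration (2.1 M) acts as the cathode; ions are reduced there and produced at the dilute (0.065 M) anode.
With n = 1, Ecell = −(0.0592/1)·log([dilute]/[conc]) = −(0.0592/1)·log(0.065/2.1) = +0.089 V.

0.089 V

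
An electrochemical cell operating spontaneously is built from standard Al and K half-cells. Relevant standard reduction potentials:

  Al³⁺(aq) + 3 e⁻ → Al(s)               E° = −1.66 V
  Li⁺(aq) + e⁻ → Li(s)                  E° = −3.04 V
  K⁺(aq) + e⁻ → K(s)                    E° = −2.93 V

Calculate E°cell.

+1.27 V

The Al³⁺/Al couple has the higher E°, so Al ion is reduced (cathode) and K is oxidized (anode).
E°cell = E°(cathode) − E°(anode) = −1.66 − (−2.93) = +1.27 V.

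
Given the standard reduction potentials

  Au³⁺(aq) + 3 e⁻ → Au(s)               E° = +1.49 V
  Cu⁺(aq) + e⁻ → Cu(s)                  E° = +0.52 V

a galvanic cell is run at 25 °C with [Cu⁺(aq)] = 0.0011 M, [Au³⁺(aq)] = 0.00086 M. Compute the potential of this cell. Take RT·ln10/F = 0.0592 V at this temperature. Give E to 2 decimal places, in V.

+1.08 V

Since E°(Au³⁺/Au) > E°(Cu⁺/Cu), Au³⁺/Au serves as the cathode.
The standard potential is +1.49 − (+0.52) = +0.97 V and the balanced reaction transfers n = 3 electrons.
The balanced reaction is Au³⁺(aq) + 3 Cu(s) → Au(s) + 3 Cu⁺(aq), so Q = [Cu⁺(aq)]^3 / [Au³⁺(aq)] = 1.55×10^−6 and log Q = −5.810.
By the Nernst equation, E = +0.97 − (0.0592/3)·(−5.810) = +1.08 V.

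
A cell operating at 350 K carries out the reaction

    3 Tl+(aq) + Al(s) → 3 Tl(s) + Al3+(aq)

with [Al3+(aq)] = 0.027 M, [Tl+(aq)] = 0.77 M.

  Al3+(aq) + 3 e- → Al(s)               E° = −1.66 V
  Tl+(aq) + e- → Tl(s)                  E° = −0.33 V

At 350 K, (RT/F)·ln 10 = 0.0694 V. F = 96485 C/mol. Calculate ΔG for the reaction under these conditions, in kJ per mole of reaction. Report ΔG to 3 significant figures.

−393 kJ/mol

With Tl⁺/Tl reduced at the cathode, E°cell = −0.33 − (−1.66) = +1.33 V and n = 3.
The reaction quotient is [Al3+(aq)] / [Tl+(aq)]^3 = 0.0591; by Nernst, E = +1.33 − (0.0694/3)(−1.228) = +1.3584 V.
ΔG = −nFE = −(3)(96485)(+1.3584) J/mol = −393 kJ/mol.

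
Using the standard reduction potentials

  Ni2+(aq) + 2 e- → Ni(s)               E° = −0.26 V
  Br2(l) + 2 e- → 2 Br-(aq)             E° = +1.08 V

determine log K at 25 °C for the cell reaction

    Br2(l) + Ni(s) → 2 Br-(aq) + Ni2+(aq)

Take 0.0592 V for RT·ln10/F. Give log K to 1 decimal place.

log K = 45.3

The Br₂/Br⁻ couple is reduced (cathode); E°cell = +1.08 − (−0.26) = +1.34 V with n = 2.
At equilibrium E = 0, so log K = nE°cell / 0.0592 = (2)(+1.34) / 0.0592 = 45.3.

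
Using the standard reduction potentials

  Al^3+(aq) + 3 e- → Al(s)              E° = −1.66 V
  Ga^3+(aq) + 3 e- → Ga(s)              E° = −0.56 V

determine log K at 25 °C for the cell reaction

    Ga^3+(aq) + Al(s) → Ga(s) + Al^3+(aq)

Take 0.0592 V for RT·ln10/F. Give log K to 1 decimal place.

The Ga³⁺/Ga couple is reduced (cathode); E°cell = −0.56 − (−1.66) = +1.10 V with n = 3.
At equilibrium E = 0, so log K = nE°cell / 0.0592 = (3)(+1.10) / 0.0592 = 55.7.

log K = 55.7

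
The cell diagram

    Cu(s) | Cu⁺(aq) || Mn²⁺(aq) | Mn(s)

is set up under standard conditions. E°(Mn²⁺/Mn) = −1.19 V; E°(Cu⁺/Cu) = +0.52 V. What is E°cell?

By convention the left-hand electrode in cell notation is the anode (oxidation) and the right-hand electrode is the cathode (reduction).
E°cell = E°(right) − E°(left) = −1.19 − (+0.52) = −1.71 V.
The negative sign shows that, as written, the cell would require an external voltage to drive the reaction.

−1.71 V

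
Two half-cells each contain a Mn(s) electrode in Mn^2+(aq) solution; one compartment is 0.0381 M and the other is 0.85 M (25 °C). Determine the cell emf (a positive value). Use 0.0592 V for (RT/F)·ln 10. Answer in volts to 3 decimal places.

0.040 V

For a concentration cell E°cell = 0, since both electrodes use the same couple.
The compartment with the higher Mn^2+(aq) concentration (0.85 M) acts as the cathode; ions are reduced there and produced at the dilute (0.0381 M) anode.
With n = 2, Ecell = −(0.0592/2)·log([dilute]/[conc]) = −(0.0592/2)·log(0.0381/0.85) = +0.040 V.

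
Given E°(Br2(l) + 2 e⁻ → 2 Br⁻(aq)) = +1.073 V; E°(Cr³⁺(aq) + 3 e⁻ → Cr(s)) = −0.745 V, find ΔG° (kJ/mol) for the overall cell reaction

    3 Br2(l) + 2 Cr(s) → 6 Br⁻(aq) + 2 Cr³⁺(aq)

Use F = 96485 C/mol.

In the reaction as written Br2(l) is reduced, so the Br₂/Br⁻ couple is the cathode and Cr³⁺/Cr is the anode.
E°cell = +1.073 − (−0.745) = +1.818 V; balancing electrons gives n = 6.
ΔG° = −nFE°cell = −(6)(96485)(+1.818) J/mol = −1052 kJ/mol.

−1052 kJ/mol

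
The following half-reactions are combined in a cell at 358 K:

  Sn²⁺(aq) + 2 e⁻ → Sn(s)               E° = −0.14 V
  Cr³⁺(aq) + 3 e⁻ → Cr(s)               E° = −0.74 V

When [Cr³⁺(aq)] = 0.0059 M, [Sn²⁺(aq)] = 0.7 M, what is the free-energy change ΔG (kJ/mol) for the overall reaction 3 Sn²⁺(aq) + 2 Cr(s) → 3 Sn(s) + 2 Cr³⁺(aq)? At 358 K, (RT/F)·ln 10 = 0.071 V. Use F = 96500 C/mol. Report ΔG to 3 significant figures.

−375 kJ/mol

E°cell = −0.14 − (−0.74) = +0.60 V; the balanced reaction transfers n = 6 electrons.
Here Q = [Cr³⁺(aq)]^2 / [Sn²⁺(aq)]^3 = 0.000101 (log Q = −3.994), giving E = +0.60 − (0.071/6)·(−3.994) = +0.6473 V.
ΔG = −nFE = −(6)(96500)(+0.6473) J/mol = −375 kJ/mol.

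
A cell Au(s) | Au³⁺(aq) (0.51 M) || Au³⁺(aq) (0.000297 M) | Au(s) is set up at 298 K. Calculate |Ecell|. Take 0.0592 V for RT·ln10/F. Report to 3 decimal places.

0.064 V

For a concentration cell E°cell = 0, since both electrodes use the same couple.
The compartment with the higher Au³⁺(aq) concentration (0.51 M) acts as the cathode; ions are reduced there and produced at the dilute (0.000297 M) anode.
With n = 3, Ecell = −(0.0592/3)·log([dilute]/[conc]) = −(0.0592/3)·log(0.000297/0.51) = +0.064 V.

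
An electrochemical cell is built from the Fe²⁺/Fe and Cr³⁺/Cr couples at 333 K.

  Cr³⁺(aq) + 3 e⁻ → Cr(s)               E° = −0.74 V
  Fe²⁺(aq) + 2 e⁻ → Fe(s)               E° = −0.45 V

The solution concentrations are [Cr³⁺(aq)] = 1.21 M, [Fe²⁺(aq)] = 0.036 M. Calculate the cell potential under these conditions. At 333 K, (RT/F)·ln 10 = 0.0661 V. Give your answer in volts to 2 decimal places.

+0.24 V

Since E°(Fe²⁺/Fe) > E°(Cr³⁺/Cr), Fe²⁺/Fe serves as the cathode.
E°cell = −0.45 − (−0.74) = +0.29 V, with n = 6 electrons transferred.
For the overall reaction 3 Fe²⁺(aq) + 2 Cr(s) → 3 Fe(s) + 2 Cr³⁺(aq), Q = [Cr³⁺(aq)]^2 / [Fe²⁺(aq)]^3 = 3.14×10^4, giving log Q = 4.497.
E = E° − (0.0661/n)·log Q = +0.29 − (0.0661/6)(4.497) = +0.24 V.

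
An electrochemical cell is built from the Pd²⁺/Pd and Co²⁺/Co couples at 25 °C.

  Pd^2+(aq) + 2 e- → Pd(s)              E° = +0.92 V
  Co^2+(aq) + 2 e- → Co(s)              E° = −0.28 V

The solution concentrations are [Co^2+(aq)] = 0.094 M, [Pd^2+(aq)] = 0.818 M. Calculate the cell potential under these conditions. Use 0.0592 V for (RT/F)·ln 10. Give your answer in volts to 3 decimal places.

Since E°(Pd²⁺/Pd) > E°(Co²⁺/Co), Pd²⁺/Pd serves as the cathode.
E°cell = +0.92 − (−0.28) = +1.20 V, with n = 2 electrons transferred.
For the overall reaction Pd^2+(aq) + Co(s) → Pd(s) + Co^2+(aq), Q = [Co^2+(aq)] / [Pd^2+(aq)] = 0.115, giving log Q = −0.940.
E = E° − (0.0592/n)·log Q = +1.20 − (0.0592/2)(−0.940) = +1.228 V.

+1.228 V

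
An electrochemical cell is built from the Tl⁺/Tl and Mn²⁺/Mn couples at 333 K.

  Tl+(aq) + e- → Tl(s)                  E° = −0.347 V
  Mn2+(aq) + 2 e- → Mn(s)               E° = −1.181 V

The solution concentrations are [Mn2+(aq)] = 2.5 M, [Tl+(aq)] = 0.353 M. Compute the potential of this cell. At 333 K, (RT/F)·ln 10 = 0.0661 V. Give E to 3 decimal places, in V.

Since E°(Tl⁺/Tl) > E°(Mn²⁺/Mn), Tl⁺/Tl serves as the cathode.
E°cell = −0.347 − (−1.181) = +0.834 V, with n = 2 electrons transferred.
The balanced reaction is 2 Tl+(aq) + Mn(s) → 2 Tl(s) + Mn2+(aq), so Q = [Mn2+(aq)] / [Tl+(aq)]^2 = 20.1 and log Q = 1.302.
Applying E = E° − (RT ln10/nF)·log Q gives +0.834 − (0.0661/2)(1.302) = +0.791 V.

+0.791 V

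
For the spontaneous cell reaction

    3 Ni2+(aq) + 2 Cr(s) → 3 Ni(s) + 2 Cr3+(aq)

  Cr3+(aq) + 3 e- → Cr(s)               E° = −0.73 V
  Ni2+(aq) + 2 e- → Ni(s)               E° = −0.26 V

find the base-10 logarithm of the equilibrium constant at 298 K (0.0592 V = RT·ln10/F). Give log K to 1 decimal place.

log K = 47.6

The Ni²⁺/Ni couple is reduced (cathode); E°cell = −0.26 − (−0.73) = +0.47 V with n = 6.
At equilibrium E = 0, so log K = nE°cell / 0.0592 = (6)(+0.47) / 0.0592 = 47.6.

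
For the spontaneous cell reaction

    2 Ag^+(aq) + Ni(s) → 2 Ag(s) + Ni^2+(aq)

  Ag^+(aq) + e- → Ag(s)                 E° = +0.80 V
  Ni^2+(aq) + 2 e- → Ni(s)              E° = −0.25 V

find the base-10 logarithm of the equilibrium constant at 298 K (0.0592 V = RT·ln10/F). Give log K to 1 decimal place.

The Ag⁺/Ag couple is reduced (cathode); E°cell = +0.80 − (−0.25) = +1.05 V with n = 2.
At equilibrium E = 0, so log K = nE°cell / 0.0592 = (2)(+1.05) / 0.0592 = 35.5.

log K = 35.5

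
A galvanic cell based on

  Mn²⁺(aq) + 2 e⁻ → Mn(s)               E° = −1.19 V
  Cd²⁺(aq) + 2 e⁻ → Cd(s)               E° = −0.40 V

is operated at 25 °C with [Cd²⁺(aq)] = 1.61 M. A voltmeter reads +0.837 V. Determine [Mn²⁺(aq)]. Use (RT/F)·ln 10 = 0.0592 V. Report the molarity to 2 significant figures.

0.042 M

Cd²⁺/Cd is the cathode (higher E°); E°cell = −0.40 − (−1.19) = +0.79 V with n = 2.
Since E = E° − (0.0592/n)·log Q, log Q = n(E° − E)/0.0592 = −1.588.
Balancing electrons gives Cd²⁺(aq) + Mn(s) → Cd(s) + Mn²⁺(aq); thus Q = [Mn²⁺(aq)] / [Cd²⁺(aq)].
Solving for the unknown gives log [Mn²⁺(aq)] = −1.381, so [Mn²⁺(aq)] ≈ 0.042 M.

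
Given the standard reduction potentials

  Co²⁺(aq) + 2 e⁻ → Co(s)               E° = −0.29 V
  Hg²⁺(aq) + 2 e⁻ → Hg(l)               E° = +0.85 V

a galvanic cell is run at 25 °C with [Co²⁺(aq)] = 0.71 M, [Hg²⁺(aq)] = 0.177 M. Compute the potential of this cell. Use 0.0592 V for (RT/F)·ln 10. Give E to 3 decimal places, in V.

+1.122 V

The Hg²⁺/Hg couple has the more positive E°, so it is the cathode; Co²⁺/Co is the anode.
The standard potential is +0.85 − (−0.29) = +1.14 V and the balanced reaction transfers n = 2 electrons.
The balanced reaction is Hg²⁺(aq) + Co(s) → Hg(l) + Co²⁺(aq), so Q = [Co²⁺(aq)] / [Hg²⁺(aq)] = 4.01 and log Q = 0.603.
E = E° − (0.0592/n)·log Q = +1.14 − (0.0592/2)(0.603) = +1.122 V.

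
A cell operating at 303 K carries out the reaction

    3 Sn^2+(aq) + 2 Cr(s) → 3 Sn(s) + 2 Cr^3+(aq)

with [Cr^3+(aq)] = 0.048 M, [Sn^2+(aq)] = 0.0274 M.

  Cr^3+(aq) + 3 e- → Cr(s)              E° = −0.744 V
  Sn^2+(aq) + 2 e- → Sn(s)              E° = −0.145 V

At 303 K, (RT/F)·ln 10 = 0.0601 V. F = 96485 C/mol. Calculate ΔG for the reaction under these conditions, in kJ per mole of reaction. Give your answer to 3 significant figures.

−335 kJ/mol

With Sn²⁺/Sn reduced at the cathode, E°cell = −0.145 − (−0.744) = +0.599 V and n = 6.
Here Q = [Cr^3+(aq)]^2 / [Sn^2+(aq)]^3 = 112 (log Q = 2.049), giving E = +0.599 − (0.0601/6)·(2.049) = +0.5785 V.
Then ΔG = −nFE = −6 × 96485 × +0.5785 J/mol = −335 kJ/mol.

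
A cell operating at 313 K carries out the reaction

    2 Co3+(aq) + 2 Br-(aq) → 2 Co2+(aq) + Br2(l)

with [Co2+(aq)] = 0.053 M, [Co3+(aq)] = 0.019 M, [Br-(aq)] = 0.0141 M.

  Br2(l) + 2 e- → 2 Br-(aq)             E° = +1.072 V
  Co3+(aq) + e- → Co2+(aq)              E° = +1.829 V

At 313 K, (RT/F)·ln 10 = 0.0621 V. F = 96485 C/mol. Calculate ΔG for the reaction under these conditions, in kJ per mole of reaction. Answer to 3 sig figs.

−119 kJ/mol

With Co³⁺/Co²⁺ reduced at the cathode, E°cell = +1.829 − (+1.072) = +0.757 V and n = 2.
Here Q = [Co2+(aq)]^2 / ([Co3+(aq)]^2·[Br-(aq)]^2) = 3.91×10^4 (log Q = 4.593), giving E = +0.757 − (0.0621/2)·(4.593) = +0.6144 V.
ΔG = −nFE = −(2)(96485)(+0.6144) J/mol = −119 kJ/mol.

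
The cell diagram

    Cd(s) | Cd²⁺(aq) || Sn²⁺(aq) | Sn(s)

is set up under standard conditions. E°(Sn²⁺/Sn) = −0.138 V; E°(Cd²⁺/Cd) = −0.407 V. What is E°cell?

+0.269 V

By convention the left-hand electrode in cell notation is the anode (oxidation) and the right-hand electrode is the cathode (reduction).
E°cell = E°(right) − E°(left) = −0.138 − (−0.407) = +0.269 V.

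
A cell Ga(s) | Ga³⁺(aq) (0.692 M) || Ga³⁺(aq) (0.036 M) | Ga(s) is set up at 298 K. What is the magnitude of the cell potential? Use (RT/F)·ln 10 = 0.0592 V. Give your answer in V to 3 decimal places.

0.025 V

For a concentration cell E°cell = 0, since both electrodes use the same couple.
The compartment with the higher Ga³⁺(aq) concentration (0.692 M) acts as the cathode; ions are reduced there and produced at the dilute (0.036 M) anode.
With n = 3, Ecell = −(0.0592/3)·log([dilute]/[conc]) = −(0.0592/3)·log(0.036/0.692) = +0.025 V.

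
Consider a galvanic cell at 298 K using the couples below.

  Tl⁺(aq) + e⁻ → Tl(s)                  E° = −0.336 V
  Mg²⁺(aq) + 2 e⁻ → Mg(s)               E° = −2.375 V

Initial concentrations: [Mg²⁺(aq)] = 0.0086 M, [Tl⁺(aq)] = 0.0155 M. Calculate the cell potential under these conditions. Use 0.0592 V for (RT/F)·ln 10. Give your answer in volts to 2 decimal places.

+1.99 V

The Tl⁺/Tl couple has the more positive E°, so it is the cathode; Mg²⁺/Mg is the anode.
The standard potential is −0.336 − (−2.375) = +2.039 V and the balanced reaction transfers n = 2 electrons.
The balanced reaction is 2 Tl⁺(aq) + Mg(s) → 2 Tl(s) + Mg²⁺(aq), so Q = [Mg²⁺(aq)] / [Tl⁺(aq)]^2 = 35.8 and log Q = 1.554.
E = E° − (0.0592/n)·log Q = +2.039 − (0.0592/2)(1.554) = +1.99 V.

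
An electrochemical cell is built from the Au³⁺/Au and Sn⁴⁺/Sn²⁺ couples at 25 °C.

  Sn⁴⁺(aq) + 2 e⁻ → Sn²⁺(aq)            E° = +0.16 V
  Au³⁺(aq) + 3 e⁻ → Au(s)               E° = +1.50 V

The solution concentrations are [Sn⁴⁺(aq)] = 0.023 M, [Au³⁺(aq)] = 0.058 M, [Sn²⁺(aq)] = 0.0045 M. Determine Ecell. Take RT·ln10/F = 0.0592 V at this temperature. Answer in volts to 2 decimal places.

+1.29 V

Au³⁺/Au is reduced (cathode, E° = +1.50 V) and Sn⁴⁺/Sn²⁺ is oxidized (anode).
The standard potential is +1.50 − (+0.16) = +1.34 V and the balanced reaction transfers n = 6 electrons.
Balancing gives 2 Au³⁺(aq) + 3 Sn²⁺(aq) → 2 Au(s) + 3 Sn⁴⁺(aq); hence Q = [Sn⁴⁺(aq)]^3 / ([Au³⁺(aq)]^2·[Sn²⁺(aq)]^3) = 3.97×10^4 (log Q = 4.599).
Applying E = E° − (RT ln10/nF)·log Q gives +1.34 − (0.0592/6)(4.599) = +1.29 V.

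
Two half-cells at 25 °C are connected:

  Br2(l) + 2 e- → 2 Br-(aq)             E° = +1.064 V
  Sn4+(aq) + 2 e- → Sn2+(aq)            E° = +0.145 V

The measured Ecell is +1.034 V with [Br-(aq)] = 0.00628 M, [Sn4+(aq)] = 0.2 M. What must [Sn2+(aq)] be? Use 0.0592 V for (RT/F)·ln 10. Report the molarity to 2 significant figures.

Br₂/Br⁻ is the cathode (higher E°); E°cell = +1.064 − (+0.145) = +0.919 V with n = 2.
Since E = E° − (0.0592/n)·log Q, log Q = n(E° − E)/0.0592 = −3.885.
For Br2(l) + Sn2+(aq) → 2 Br-(aq) + Sn4+(aq), the reaction quotient is Q = ([Br-(aq)]^2·[Sn4+(aq)]) / [Sn2+(aq)].
Substituting the known concentrations and solving, log [Sn2+(aq)] = −1.218 and [Sn2+(aq)] = 0.061 M.

0.061 M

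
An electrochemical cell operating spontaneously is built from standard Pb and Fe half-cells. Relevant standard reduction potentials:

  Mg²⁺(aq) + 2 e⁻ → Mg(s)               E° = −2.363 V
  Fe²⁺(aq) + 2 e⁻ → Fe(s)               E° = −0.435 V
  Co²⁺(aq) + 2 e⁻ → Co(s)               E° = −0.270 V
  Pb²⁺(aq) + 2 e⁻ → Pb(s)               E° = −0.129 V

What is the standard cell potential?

+0.306 V

The Pb²⁺/Pb couple has the higher E°, so Pb ion is reduced (cathode) and Fe is oxidized (anode).
E°cell = E°(cathode) − E°(anode) = −0.129 − (−0.435) = +0.306 V.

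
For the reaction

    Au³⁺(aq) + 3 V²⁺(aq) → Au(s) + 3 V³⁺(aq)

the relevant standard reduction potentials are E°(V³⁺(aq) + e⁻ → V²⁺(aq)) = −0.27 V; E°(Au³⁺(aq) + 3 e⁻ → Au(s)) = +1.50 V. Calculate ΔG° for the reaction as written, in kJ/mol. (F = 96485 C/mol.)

−512 kJ/mol

In the reaction as written Au³⁺(aq) is reduced, so the Au³⁺/Au couple is the cathode and V³⁺/V²⁺ is the anode.
E°cell = +1.50 − (−0.27) = +1.77 V; balancing electrons gives n = 3.
ΔG° = −nFE°cell = −(3)(96485)(+1.77) J/mol = −512 kJ/mol.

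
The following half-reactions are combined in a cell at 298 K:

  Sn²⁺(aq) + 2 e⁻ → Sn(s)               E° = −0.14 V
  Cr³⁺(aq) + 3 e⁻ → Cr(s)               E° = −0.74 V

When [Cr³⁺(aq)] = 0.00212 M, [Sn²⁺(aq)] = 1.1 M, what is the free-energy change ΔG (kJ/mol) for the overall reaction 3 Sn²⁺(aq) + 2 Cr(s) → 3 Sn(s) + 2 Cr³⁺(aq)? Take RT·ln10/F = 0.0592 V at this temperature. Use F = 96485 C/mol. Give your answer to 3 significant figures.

The standard cell potential is −0.14 − (−0.74) = +0.60 V, with n = 6 electrons in the balanced equation.
Here Q = [Cr³⁺(aq)]^2 / [Sn²⁺(aq)]^3 = 3.38×10^−6 (log Q = −5.472), giving E = +0.60 − (0.0592/6)·(−5.472) = +0.6540 V.
Finally ΔG = −nFE = −(6)(96485 C/mol)(+0.6540 V) = −379 kJ/mol.

−379 kJ/mol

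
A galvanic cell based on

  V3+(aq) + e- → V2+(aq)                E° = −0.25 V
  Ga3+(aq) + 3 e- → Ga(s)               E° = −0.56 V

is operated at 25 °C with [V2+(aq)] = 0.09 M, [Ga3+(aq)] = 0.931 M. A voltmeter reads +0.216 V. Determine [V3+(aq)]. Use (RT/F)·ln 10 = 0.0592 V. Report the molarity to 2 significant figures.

0.0023 M

V³⁺/V²⁺ is the cathode (higher E°); E°cell = −0.25 − (−0.56) = +0.31 V with n = 3.
Since E = E° − (0.0592/n)·log Q, log Q = n(E° − E)/0.0592 = 4.764.
The balanced reaction is 3 V3+(aq) + Ga(s) → 3 V2+(aq) + Ga3+(aq), so Q = ([V2+(aq)]^3·[Ga3+(aq)]) / [V3+(aq)]^3.
Substituting the known concentrations and solving, log [V3+(aq)] = −2.644 and [V3+(aq)] = 0.0023 M.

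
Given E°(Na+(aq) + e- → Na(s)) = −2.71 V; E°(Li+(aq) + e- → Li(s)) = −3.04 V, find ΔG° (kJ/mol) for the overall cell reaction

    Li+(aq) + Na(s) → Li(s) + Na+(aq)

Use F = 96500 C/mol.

In the reaction as written Li+(aq) is reduced, so the Li⁺/Li couple is the cathode and Na⁺/Na is the anode.
E°cell = −3.04 − (−2.71) = −0.33 V; balancing electrons gives n = 1.
ΔG° = −nFE°cell = −(1)(96500)(−0.33) J/mol = +31.8 kJ/mol.

+31.8 kJ/mol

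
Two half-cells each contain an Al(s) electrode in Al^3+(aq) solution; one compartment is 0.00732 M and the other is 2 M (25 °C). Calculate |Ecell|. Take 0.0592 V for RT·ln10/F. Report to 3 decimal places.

0.048 V

For a concentration cell E°cell = 0, since both electrodes use the same couple.
The compartment with the higher Al^3+(aq) concentration (2 M) acts as the cathode; ions are reduced there and produced at the dilute (0.00732 M) anode.
With n = 3, Ecell = −(0.0592/3)·log([dilute]/[conc]) = −(0.0592/3)·log(0.00732/2) = +0.048 V.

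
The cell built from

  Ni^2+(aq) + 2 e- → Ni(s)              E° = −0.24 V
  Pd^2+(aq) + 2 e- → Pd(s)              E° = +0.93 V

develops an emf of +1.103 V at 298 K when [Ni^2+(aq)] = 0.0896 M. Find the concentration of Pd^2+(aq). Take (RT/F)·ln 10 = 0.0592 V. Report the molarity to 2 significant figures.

0.00049 M

With Pd²⁺/Pd at the cathode and Ni²⁺/Ni at the anode, E°cell = +0.93 − (−0.24) = +1.17 V (n = 2).
Since E = E° − (0.0592/n)·log Q, log Q = n(E° − E)/0.0592 = 2.264.
Balancing electrons gives Pd^2+(aq) + Ni(s) → Pd(s) + Ni^2+(aq); thus Q = [Ni^2+(aq)] / [Pd^2+(aq)].
Isolating [Pd^2+(aq)] in Q = 10^{2.264} yields log [Pd^2+(aq)] = −3.312, i.e. 0.00049 M.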